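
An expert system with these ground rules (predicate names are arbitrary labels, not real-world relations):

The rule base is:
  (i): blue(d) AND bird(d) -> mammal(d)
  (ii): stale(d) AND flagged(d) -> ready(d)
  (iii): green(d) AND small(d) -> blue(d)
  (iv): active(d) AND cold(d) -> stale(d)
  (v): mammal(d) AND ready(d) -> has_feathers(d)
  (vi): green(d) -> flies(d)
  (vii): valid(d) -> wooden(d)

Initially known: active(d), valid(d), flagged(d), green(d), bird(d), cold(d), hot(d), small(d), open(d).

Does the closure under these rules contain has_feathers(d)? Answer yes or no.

yes

Round 1 — (iii), (iv), (vi), (vii), derive blue(d), stale(d), flies(d), wooden(d).
Round 2 — (i), (ii), derive mammal(d), ready(d).
Round 3 — (v), derive has_feathers(d).
has_feathers(d) appears in round 3, so it is derivable.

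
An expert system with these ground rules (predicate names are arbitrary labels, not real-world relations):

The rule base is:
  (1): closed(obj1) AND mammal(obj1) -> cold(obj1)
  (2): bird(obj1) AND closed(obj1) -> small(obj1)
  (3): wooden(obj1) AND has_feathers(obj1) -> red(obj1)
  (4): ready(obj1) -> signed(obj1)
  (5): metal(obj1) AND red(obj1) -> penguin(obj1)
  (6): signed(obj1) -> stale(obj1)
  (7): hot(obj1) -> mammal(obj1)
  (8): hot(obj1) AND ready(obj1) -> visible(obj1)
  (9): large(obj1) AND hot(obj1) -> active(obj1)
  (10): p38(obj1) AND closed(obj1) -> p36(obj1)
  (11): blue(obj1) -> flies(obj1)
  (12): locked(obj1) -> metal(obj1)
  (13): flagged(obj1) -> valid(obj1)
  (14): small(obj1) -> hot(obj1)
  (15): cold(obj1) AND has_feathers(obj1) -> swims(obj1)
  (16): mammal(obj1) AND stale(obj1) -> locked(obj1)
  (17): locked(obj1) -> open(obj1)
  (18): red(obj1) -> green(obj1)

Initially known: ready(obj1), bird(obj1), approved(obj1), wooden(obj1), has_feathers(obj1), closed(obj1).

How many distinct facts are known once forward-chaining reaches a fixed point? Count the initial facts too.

20

Round 1: (2) [bird(obj1) AND closed(obj1) -> small(obj1)]; (3) [wooden(obj1) AND has_feathers(obj1) -> red(obj1)]; (4) [ready(obj1) -> signed(obj1)]. Adds small(obj1), red(obj1), signed(obj1).
Round 2: (6) [signed(obj1) -> stale(obj1)]; (14) [small(obj1) -> hot(obj1)]; (18) [red(obj1) -> green(obj1)]. Adds stale(obj1), hot(obj1), green(obj1).
Round 3: (7) [hot(obj1) -> mammal(obj1)]; (8) [hot(obj1) AND ready(obj1) -> visible(obj1)]. Adds mammal(obj1), visible(obj1).
Round 4: (1) [closed(obj1) AND mammal(obj1) -> cold(obj1)]; (16) [mammal(obj1) AND stale(obj1) -> locked(obj1)]. Adds cold(obj1), locked(obj1).
Round 5: (12) [locked(obj1) -> metal(obj1)]; (15) [cold(obj1) AND has_feathers(obj1) -> swims(obj1)]; (17) [locked(obj1) -> open(obj1)]. Adds metal(obj1), swims(obj1), open(obj1).
Round 6: (5) [metal(obj1) AND red(obj1) -> penguin(obj1)]. Adds penguin(obj1).
Closure: {approved(obj1), bird(obj1), closed(obj1), cold(obj1), green(obj1), has_feathers(obj1), hot(obj1), locked(obj1), mammal(obj1), metal(obj1), open(obj1), penguin(obj1), ready(obj1), red(obj1), signed(obj1), small(obj1), stale(obj1), swims(obj1), visible(obj1), wooden(obj1)} — 20 facts.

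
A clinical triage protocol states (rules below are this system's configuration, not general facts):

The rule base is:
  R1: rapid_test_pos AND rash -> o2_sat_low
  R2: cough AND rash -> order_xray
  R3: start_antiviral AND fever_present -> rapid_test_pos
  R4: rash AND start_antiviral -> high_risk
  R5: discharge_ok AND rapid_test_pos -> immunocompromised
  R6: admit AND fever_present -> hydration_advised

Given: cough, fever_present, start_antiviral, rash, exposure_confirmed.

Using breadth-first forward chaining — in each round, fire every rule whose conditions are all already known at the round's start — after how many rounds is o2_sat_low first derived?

2

Round 1 — R2, R3, R4, derive order_xray, rapid_test_pos, high_risk.
Round 2 — R1, derive o2_sat_low.
o2_sat_low first appears in round 2.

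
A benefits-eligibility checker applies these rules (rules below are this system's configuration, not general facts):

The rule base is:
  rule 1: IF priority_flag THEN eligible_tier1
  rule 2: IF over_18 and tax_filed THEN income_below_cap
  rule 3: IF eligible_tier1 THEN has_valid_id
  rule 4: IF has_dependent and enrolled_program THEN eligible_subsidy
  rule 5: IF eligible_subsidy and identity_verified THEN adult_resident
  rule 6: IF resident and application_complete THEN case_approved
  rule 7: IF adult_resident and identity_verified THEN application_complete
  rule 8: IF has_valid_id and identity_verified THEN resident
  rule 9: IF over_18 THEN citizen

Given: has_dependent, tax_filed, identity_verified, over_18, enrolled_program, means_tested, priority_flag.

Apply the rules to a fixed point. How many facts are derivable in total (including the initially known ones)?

Round 1 — rule 1, rule 2, rule 4, rule 9, derive eligible_tier1, income_below_cap, eligible_subsidy, citizen.
Round 2 — rule 3, rule 5, derive has_valid_id, adult_resident.
Round 3 — rule 7, rule 8, derive application_complete, resident.
Round 4 — rule 6, derive case_approved.
Closure: {adult_resident, application_complete, case_approved, citizen, eligible_subsidy, eligible_tier1, enrolled_program, has_dependent, has_valid_id, identity_verified, income_below_cap, means_tested, over_18, priority_flag, resident, tax_filed} — 16 facts.

16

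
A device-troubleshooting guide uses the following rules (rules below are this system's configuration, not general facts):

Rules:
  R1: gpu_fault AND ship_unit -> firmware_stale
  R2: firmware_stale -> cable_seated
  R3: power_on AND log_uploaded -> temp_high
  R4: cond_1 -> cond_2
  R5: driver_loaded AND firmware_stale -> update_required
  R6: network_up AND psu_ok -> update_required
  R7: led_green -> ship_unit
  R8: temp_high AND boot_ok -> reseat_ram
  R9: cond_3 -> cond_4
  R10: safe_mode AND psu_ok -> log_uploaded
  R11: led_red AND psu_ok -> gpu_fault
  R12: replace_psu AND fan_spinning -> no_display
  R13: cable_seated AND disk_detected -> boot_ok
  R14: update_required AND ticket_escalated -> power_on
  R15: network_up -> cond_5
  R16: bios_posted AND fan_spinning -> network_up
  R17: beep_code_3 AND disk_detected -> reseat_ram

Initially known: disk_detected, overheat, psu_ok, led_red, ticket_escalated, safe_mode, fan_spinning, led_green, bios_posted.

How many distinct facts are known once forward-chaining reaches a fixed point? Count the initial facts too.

Round 1: R7 [led_green -> ship_unit]; R10 [safe_mode AND psu_ok -> log_uploaded]; R11 [led_red AND psu_ok -> gpu_fault]; R16 [bios_posted AND fan_spinning -> network_up]. Adds ship_unit, log_uploaded, gpu_fault, network_up.
Round 2: R1 [gpu_fault AND ship_unit -> firmware_stale]; R6 [network_up AND psu_ok -> update_required]; R15 [network_up -> cond_5]. Adds firmware_stale, update_required, cond_5.
Round 3: R2 [firmware_stale -> cable_seated]; R14 [update_required AND ticket_escalated -> power_on]. Adds cable_seated, power_on.
Round 4: R3 [power_on AND log_uploaded -> temp_high]; R13 [cable_seated AND disk_detected -> boot_ok]. Adds temp_high, boot_ok.
Round 5: R8 [temp_high AND boot_ok -> reseat_ram]. Adds reseat_ram.
Closure: {bios_posted, boot_ok, cable_seated, cond_5, disk_detected, fan_spinning, firmware_stale, gpu_fault, led_green, led_red, log_uploaded, network_up, overheat, power_on, psu_ok, reseat_ram, safe_mode, ship_unit, temp_high, ticket_escalated, update_required} — 21 facts.

21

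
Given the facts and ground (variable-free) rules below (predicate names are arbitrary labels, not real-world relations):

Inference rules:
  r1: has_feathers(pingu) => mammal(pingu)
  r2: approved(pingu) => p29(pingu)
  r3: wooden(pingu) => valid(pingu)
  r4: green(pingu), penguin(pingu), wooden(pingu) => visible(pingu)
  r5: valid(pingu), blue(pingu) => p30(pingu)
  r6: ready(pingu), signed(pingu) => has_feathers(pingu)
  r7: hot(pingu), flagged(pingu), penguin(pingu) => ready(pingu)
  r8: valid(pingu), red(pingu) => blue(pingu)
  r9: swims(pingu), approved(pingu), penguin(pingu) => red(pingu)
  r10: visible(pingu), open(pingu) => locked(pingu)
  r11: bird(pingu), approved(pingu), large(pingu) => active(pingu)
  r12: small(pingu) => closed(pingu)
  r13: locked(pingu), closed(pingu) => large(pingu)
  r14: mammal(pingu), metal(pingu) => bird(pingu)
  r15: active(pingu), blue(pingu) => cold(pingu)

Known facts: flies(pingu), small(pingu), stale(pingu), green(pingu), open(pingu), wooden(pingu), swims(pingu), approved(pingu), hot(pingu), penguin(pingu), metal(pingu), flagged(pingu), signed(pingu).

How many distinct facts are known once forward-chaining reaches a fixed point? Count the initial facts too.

Round 1: r2 [approved(pingu) => p29(pingu)]; r3 [wooden(pingu) => valid(pingu)]; r4 [green(pingu), penguin(pingu), wooden(pingu) => visible(pingu)]; r7 [hot(pingu), flagged(pingu), penguin(pingu) => ready(pingu)]; r9 [swims(pingu), approved(pingu), penguin(pingu) => red(pingu)]; r12 [small(pingu) => closed(pingu)]. Adds p29(pingu), valid(pingu), visible(pingu), ready(pingu), red(pingu), closed(pingu).
Round 2: r6 [ready(pingu), signed(pingu) => has_feathers(pingu)]; r8 [valid(pingu), red(pingu) => blue(pingu)]; r10 [visible(pingu), open(pingu) => locked(pingu)]. Adds has_feathers(pingu), blue(pingu), locked(pingu).
Round 3: r1 [has_feathers(pingu) => mammal(pingu)]; r5 [valid(pingu), blue(pingu) => p30(pingu)]; r13 [locked(pingu), closed(pingu) => large(pingu)]. Adds mammal(pingu), p30(pingu), large(pingu).
Round 4: r14 [mammal(pingu), metal(pingu) => bird(pingu)]. Adds bird(pingu).
Round 5: r11 [bird(pingu), approved(pingu), large(pingu) => active(pingu)]. Adds active(pingu).
Round 6: r15 [active(pingu), blue(pingu) => cold(pingu)]. Adds cold(pingu).
Closure: {active(pingu), approved(pingu), bird(pingu), blue(pingu), closed(pingu), cold(pingu), flagged(pingu), flies(pingu), green(pingu), has_feathers(pingu), hot(pingu), large(pingu), locked(pingu), mammal(pingu), metal(pingu), open(pingu), p29(pingu), p30(pingu), penguin(pingu), ready(pingu), red(pingu), signed(pingu), small(pingu), stale(pingu), swims(pingu), valid(pingu), visible(pingu), wooden(pingu)} — 28 facts.

28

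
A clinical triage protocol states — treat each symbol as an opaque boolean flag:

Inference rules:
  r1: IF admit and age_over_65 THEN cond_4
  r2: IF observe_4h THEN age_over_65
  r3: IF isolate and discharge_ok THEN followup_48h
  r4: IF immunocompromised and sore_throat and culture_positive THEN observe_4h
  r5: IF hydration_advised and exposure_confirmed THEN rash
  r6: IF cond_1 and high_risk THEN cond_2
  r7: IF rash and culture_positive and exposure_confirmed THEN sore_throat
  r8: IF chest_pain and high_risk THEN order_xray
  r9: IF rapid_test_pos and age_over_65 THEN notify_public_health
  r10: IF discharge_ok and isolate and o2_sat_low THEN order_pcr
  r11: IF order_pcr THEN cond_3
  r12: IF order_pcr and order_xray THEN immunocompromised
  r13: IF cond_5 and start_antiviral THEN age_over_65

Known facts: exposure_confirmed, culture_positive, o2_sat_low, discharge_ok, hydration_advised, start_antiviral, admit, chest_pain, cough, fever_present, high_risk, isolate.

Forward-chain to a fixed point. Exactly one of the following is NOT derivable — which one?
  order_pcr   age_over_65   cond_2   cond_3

cond_2

Round 1 — r3, r5, r8, r10, derive followup_48h, rash, order_xray, order_pcr.
Round 2 — r7, r11, r12, derive sore_throat, cond_3, immunocompromised.
Round 3 — r4, derive observe_4h.
Round 4 — r2, derive age_over_65.
Round 5 — r1, derive cond_4.
Derived: age_over_65 (round 4), order_pcr (round 1), cond_3 (round 2). cond_2 never appears in any round.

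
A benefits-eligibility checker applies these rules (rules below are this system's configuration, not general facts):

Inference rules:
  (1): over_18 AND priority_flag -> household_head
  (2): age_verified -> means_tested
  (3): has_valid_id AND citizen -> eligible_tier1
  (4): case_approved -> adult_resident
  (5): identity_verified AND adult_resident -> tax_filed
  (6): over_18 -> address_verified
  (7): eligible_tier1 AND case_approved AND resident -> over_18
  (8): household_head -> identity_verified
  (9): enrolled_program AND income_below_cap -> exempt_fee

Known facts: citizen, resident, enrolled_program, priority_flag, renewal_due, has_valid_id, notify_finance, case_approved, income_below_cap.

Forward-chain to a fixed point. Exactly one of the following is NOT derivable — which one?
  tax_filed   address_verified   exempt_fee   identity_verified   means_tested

means_tested

Round 1: (3) [has_valid_id AND citizen -> eligible_tier1]; (4) [case_approved -> adult_resident]; (9) [enrolled_program AND income_below_cap -> exempt_fee]. New: eligible_tier1, adult_resident, exempt_fee.
Round 2: (7) [eligible_tier1 AND case_approved AND resident -> over_18]. New: over_18.
Round 3: (1) [over_18 AND priority_flag -> household_head]; (6) [over_18 -> address_verified]. New: household_head, address_verified.
Round 4: (8) [household_head -> identity_verified]. New: identity_verified.
Round 5: (5) [identity_verified AND adult_resident -> tax_filed]. New: tax_filed.
Derived: tax_filed (round 5), exempt_fee (round 1), address_verified (round 3), identity_verified (round 4). means_tested never appears in any round.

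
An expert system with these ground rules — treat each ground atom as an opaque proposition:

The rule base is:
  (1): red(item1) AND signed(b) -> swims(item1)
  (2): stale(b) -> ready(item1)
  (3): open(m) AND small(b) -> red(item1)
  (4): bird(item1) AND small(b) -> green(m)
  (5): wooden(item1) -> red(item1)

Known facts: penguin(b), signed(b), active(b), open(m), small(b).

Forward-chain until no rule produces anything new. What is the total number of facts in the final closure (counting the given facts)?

Round 1 — (3), derive red(item1).
Round 2 — (1), derive swims(item1).
Closure: {active(b), open(m), penguin(b), red(item1), signed(b), small(b), swims(item1)} — 7 facts.

7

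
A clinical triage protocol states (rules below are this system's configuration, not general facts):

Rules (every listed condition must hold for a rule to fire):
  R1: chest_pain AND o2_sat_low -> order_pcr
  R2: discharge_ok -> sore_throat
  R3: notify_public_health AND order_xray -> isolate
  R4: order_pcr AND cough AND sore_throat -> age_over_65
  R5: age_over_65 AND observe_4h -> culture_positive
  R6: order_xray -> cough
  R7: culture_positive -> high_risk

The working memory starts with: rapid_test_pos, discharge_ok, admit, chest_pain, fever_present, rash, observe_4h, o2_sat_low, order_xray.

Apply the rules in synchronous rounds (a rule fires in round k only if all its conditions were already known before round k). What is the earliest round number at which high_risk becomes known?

Round 1: R1 [chest_pain AND o2_sat_low -> order_pcr]; R2 [discharge_ok -> sore_throat]; R6 [order_xray -> cough]. Adds order_pcr, sore_throat, cough.
Round 2: R4 [order_pcr AND cough AND sore_throat -> age_over_65]. Adds age_over_65.
Round 3: R5 [age_over_65 AND observe_4h -> culture_positive]. Adds culture_positive.
Round 4: R7 [culture_positive -> high_risk]. Adds high_risk.
high_risk first appears in round 4.

4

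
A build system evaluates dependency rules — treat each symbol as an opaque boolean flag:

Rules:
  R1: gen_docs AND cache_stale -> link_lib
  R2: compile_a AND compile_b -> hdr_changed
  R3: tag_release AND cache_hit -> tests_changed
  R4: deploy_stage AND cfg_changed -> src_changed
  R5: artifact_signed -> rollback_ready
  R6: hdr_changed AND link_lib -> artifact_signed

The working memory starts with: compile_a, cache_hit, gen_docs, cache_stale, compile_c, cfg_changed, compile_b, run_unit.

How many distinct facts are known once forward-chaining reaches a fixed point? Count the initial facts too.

12

[1] R1 [gen_docs AND cache_stale -> link_lib]; R2 [compile_a AND compile_b -> hdr_changed]. ⇒ new: link_lib, hdr_changed.
[2] R6 [hdr_changed AND link_lib -> artifact_signed]. ⇒ new: artifact_signed.
[3] R5 [artifact_signed -> rollback_ready]. ⇒ new: rollback_ready.
Closure: {artifact_signed, cache_hit, cache_stale, cfg_changed, compile_a, compile_b, compile_c, gen_docs, hdr_changed, link_lib, rollback_ready, run_unit} — 12 facts.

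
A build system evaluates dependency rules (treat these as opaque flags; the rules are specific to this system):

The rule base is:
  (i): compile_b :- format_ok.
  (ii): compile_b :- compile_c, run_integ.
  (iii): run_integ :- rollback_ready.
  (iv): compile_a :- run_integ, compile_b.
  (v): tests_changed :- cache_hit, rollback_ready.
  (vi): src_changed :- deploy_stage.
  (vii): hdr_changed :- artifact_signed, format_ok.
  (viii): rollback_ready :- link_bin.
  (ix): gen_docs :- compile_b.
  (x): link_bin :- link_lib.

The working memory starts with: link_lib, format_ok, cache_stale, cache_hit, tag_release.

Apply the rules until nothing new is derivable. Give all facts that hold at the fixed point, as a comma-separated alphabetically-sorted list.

cache_hit, cache_stale, compile_a, compile_b, format_ok, gen_docs, link_bin, link_lib, rollback_ready, run_integ, tag_release, tests_changed

Round 1 fires (i), (x), giving compile_b, link_bin.
Round 2 fires (viii), (ix), giving rollback_ready, gen_docs.
Round 3 fires (iii), (v), giving run_integ, tests_changed.
Round 4 fires (iv), giving compile_a.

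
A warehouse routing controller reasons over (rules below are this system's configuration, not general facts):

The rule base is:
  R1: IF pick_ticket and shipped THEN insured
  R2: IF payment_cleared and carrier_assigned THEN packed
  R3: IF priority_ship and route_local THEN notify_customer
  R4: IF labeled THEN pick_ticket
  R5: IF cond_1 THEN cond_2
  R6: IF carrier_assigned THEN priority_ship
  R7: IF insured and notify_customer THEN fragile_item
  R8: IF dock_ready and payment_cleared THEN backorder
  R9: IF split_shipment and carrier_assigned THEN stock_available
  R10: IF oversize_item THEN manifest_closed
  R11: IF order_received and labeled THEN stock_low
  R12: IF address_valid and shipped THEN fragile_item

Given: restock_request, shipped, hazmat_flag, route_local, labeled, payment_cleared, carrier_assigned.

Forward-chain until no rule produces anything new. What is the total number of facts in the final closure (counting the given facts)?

13

Round 1: R2 [IF payment_cleared and carrier_assigned THEN packed]; R4 [IF labeled THEN pick_ticket]; R6 [IF carrier_assigned THEN priority_ship]. Adds packed, pick_ticket, priority_ship.
Round 2: R1 [IF pick_ticket and shipped THEN insured]; R3 [IF priority_ship and route_local THEN notify_customer]. Adds insured, notify_customer.
Round 3: R7 [IF insured and notify_customer THEN fragile_item]. Adds fragile_item.
Closure: {carrier_assigned, fragile_item, hazmat_flag, insured, labeled, notify_customer, packed, payment_cleared, pick_ticket, priority_ship, restock_request, route_local, shipped} — 13 facts.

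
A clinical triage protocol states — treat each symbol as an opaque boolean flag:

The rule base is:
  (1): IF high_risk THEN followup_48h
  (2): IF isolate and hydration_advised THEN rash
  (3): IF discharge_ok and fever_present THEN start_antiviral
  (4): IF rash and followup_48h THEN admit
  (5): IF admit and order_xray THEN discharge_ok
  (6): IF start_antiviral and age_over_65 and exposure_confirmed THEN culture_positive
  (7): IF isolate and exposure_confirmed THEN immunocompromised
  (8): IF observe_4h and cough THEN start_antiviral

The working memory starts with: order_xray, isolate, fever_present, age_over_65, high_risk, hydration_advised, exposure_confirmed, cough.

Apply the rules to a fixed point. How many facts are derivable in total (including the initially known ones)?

Round 1 fires (1), (2), (7), giving followup_48h, rash, immunocompromised.
Round 2 fires (4), giving admit.
Round 3 fires (5), giving discharge_ok.
Round 4 fires (3), giving start_antiviral.
Round 5 fires (6), giving culture_positive.
Closure: {admit, age_over_65, cough, culture_positive, discharge_ok, exposure_confirmed, fever_present, followup_48h, high_risk, hydration_advised, immunocompromised, isolate, order_xray, rash, start_antiviral} — 15 facts.

15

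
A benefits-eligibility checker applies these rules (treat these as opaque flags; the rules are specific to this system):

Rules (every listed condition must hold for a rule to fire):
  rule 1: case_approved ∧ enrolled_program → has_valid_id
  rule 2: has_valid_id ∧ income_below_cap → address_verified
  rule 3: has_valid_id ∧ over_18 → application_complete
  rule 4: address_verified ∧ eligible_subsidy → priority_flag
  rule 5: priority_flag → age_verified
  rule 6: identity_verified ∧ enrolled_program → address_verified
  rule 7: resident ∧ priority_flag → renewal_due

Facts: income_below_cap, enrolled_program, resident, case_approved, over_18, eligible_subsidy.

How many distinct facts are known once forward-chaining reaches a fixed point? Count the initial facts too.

12

Round 1 — rule 1, derive has_valid_id.
Round 2 — rule 2, rule 3, derive address_verified, application_complete.
Round 3 — rule 4, derive priority_flag.
Round 4 — rule 5, rule 7, derive age_verified, renewal_due.
Closure: {address_verified, age_verified, application_complete, case_approved, eligible_subsidy, enrolled_program, has_valid_id, income_below_cap, over_18, priority_flag, renewal_due, resident} — 12 facts.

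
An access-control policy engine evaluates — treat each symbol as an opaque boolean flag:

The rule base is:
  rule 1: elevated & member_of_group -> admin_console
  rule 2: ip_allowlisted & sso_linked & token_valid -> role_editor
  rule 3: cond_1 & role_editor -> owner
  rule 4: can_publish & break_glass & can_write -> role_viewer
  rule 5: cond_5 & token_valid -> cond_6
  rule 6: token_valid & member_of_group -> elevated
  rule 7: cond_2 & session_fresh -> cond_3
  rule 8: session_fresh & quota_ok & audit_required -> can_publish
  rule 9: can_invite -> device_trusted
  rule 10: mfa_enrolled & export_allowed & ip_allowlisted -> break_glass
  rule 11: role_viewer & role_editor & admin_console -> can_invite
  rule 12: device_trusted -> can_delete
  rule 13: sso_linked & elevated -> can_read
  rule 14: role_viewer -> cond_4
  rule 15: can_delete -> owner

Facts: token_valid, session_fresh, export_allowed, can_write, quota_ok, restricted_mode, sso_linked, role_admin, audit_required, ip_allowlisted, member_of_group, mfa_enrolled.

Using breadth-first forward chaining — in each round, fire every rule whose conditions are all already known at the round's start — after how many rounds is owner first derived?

[1] rule 2 [ip_allowlisted & sso_linked & token_valid -> role_editor]; rule 6 [token_valid & member_of_group -> elevated]; rule 8 [session_fresh & quota_ok & audit_required -> can_publish]; rule 10 [mfa_enrolled & export_allowed & ip_allowlisted -> break_glass]. ⇒ new: role_editor, elevated, can_publish, break_glass.
[2] rule 1 [elevated & member_of_group -> admin_console]; rule 4 [can_publish & break_glass & can_write -> role_viewer]; rule 13 [sso_linked & elevated -> can_read]. ⇒ new: admin_console, role_viewer, can_read.
[3] rule 11 [role_viewer & role_editor & admin_console -> can_invite]; rule 14 [role_viewer -> cond_4]. ⇒ new: can_invite, cond_4.
[4] rule 9 [can_invite -> device_trusted]. ⇒ new: device_trusted.
[5] rule 12 [device_trusted -> can_delete]. ⇒ new: can_delete.
[6] rule 15 [can_delete -> owner]. ⇒ new: owner.
owner first appears in round 6.

6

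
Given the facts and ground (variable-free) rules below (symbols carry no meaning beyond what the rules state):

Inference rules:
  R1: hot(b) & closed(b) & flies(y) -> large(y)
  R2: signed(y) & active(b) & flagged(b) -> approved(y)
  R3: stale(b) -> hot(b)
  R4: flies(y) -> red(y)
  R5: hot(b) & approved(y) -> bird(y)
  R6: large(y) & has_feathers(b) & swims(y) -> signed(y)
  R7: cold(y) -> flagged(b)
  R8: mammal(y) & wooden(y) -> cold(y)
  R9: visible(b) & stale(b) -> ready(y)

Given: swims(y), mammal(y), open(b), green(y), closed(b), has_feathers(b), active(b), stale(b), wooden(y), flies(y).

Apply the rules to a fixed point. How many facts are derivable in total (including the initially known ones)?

Round 1 — R3, R4, R8, derive hot(b), red(y), cold(y).
Round 2 — R1, R7, derive large(y), flagged(b).
Round 3 — R6, derive signed(y).
Round 4 — R2, derive approved(y).
Round 5 — R5, derive bird(y).
Closure: {active(b), approved(y), bird(y), closed(b), cold(y), flagged(b), flies(y), green(y), has_feathers(b), hot(b), large(y), mammal(y), open(b), red(y), signed(y), stale(b), swims(y), wooden(y)} — 18 facts.

18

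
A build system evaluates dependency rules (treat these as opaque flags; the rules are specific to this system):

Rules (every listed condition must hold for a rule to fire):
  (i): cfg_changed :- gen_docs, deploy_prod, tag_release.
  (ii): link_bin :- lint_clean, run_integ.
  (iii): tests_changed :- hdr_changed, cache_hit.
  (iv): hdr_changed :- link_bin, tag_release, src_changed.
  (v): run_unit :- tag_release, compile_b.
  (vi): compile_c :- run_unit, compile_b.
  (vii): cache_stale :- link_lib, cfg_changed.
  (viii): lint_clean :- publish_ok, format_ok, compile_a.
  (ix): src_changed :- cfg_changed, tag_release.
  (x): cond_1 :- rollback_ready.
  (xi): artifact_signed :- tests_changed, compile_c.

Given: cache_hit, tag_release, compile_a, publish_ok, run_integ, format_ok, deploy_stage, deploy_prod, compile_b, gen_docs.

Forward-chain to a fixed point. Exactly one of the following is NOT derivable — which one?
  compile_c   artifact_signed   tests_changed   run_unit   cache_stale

cache_stale

Round 1 fires (i), (v), (viii), giving cfg_changed, run_unit, lint_clean.
Round 2 fires (ii), (vi), (ix), giving link_bin, compile_c, src_changed.
Round 3 fires (iv), giving hdr_changed.
Round 4 fires (iii), giving tests_changed.
Round 5 fires (xi), giving artifact_signed.
Derived: artifact_signed (round 5), run_unit (round 1), tests_changed (round 4), compile_c (round 2). cache_stale never appears in any round.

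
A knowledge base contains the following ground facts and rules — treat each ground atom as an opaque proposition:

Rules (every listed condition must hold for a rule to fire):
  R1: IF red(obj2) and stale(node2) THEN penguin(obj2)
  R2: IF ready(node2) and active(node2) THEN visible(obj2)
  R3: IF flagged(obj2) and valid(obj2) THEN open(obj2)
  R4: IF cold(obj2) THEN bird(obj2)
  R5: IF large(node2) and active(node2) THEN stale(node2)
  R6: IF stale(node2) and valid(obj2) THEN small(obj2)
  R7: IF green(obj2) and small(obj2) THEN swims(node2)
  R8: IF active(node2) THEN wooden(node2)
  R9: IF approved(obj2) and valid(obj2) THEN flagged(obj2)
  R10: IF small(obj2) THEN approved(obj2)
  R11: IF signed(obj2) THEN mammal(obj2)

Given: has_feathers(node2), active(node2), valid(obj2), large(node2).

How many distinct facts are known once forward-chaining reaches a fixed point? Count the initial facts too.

Round 1: R5 [IF large(node2) and active(node2) THEN stale(node2)]; R8 [IF active(node2) THEN wooden(node2)]. Adds stale(node2), wooden(node2).
Round 2: R6 [IF stale(node2) and valid(obj2) THEN small(obj2)]. Adds small(obj2).
Round 3: R10 [IF small(obj2) THEN approved(obj2)]. Adds approved(obj2).
Round 4: R9 [IF approved(obj2) and valid(obj2) THEN flagged(obj2)]. Adds flagged(obj2).
Round 5: R3 [IF flagged(obj2) and valid(obj2) THEN open(obj2)]. Adds open(obj2).
Closure: {active(node2), approved(obj2), flagged(obj2), has_feathers(node2), large(node2), open(obj2), small(obj2), stale(node2), valid(obj2), wooden(node2)} — 10 facts.

10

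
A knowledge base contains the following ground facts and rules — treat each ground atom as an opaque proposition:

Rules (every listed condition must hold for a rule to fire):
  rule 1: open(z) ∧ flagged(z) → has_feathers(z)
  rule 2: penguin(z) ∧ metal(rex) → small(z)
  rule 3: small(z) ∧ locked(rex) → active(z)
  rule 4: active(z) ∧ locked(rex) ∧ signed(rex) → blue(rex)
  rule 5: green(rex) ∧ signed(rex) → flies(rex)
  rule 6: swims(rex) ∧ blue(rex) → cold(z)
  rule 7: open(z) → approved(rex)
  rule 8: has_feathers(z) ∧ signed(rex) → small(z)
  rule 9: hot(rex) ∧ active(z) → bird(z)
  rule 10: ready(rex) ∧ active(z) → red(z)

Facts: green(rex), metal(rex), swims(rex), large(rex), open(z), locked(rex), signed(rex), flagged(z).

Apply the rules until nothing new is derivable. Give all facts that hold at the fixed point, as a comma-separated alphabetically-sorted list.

Round 1 fires rule 1, rule 5, rule 7, giving has_feathers(z), flies(rex), approved(rex).
Round 2 fires rule 8, giving small(z).
Round 3 fires rule 3, giving active(z).
Round 4 fires rule 4, giving blue(rex).
Round 5 fires rule 6, giving cold(z).

active(z), approved(rex), blue(rex), cold(z), flagged(z), flies(rex), green(rex), has_feathers(z), large(rex), locked(rex), metal(rex), open(z), signed(rex), small(z), swims(rex)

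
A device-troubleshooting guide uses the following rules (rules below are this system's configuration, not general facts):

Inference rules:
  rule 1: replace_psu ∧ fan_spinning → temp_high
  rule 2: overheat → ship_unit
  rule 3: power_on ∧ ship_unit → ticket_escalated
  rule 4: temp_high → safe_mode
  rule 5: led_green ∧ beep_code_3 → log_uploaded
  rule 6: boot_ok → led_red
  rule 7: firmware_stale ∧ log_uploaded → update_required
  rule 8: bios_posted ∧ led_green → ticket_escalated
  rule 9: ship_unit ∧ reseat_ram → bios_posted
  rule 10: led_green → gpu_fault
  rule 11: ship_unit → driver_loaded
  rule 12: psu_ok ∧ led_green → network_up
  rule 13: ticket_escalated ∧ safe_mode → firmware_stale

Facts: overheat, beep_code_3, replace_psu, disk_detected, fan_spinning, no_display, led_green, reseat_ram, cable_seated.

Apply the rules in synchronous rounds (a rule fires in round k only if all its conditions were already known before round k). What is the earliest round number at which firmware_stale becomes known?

Round 1: rule 1 [replace_psu ∧ fan_spinning → temp_high]; rule 2 [overheat → ship_unit]; rule 5 [led_green ∧ beep_code_3 → log_uploaded]; rule 10 [led_green → gpu_fault]. Adds temp_high, ship_unit, log_uploaded, gpu_fault.
Round 2: rule 4 [temp_high → safe_mode]; rule 9 [ship_unit ∧ reseat_ram → bios_posted]; rule 11 [ship_unit → driver_loaded]. Adds safe_mode, bios_posted, driver_loaded.
Round 3: rule 8 [bios_posted ∧ led_green → ticket_escalated]. Adds ticket_escalated.
Round 4: rule 13 [ticket_escalated ∧ safe_mode → firmware_stale]. Adds firmware_stale.
firmware_stale first appears in round 4.

4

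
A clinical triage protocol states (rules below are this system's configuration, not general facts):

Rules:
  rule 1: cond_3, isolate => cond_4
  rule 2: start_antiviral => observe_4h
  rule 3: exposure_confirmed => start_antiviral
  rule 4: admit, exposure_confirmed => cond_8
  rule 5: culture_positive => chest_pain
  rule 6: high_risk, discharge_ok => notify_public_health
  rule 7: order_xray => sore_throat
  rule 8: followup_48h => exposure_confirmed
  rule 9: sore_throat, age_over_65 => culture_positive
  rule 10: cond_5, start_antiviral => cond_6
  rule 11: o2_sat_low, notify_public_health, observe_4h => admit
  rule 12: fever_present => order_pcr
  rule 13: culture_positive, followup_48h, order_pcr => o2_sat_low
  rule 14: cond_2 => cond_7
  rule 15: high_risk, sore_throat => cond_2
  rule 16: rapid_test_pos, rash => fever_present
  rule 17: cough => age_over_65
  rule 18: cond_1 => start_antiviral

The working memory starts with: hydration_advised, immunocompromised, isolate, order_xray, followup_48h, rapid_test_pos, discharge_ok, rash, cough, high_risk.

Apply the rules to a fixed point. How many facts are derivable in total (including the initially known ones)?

25

Round 1: rule 6 [high_risk, discharge_ok => notify_public_health]; rule 7 [order_xray => sore_throat]; rule 8 [followup_48h => exposure_confirmed]; rule 16 [rapid_test_pos, rash => fever_present]; rule 17 [cough => age_over_65]. Adds notify_public_health, sore_throat, exposure_confirmed, fever_present, age_over_65.
Round 2: rule 3 [exposure_confirmed => start_antiviral]; rule 9 [sore_throat, age_over_65 => culture_positive]; rule 12 [fever_present => order_pcr]; rule 15 [high_risk, sore_throat => cond_2]. Adds start_antiviral, culture_positive, order_pcr, cond_2.
Round 3: rule 2 [start_antiviral => observe_4h]; rule 5 [culture_positive => chest_pain]; rule 13 [culture_positive, followup_48h, order_pcr => o2_sat_low]; rule 14 [cond_2 => cond_7]. Adds observe_4h, chest_pain, o2_sat_low, cond_7.
Round 4: rule 11 [o2_sat_low, notify_public_health, observe_4h => admit]. Adds admit.
Round 5: rule 4 [admit, exposure_confirmed => cond_8]. Adds cond_8.
Closure: {admit, age_over_65, chest_pain, cond_2, cond_7, cond_8, cough, culture_positive, discharge_ok, exposure_confirmed, fever_present, followup_48h, high_risk, hydration_advised, immunocompromised, isolate, notify_public_health, o2_sat_low, observe_4h, order_pcr, order_xray, rapid_test_pos, rash, sore_throat, start_antiviral} — 25 facts.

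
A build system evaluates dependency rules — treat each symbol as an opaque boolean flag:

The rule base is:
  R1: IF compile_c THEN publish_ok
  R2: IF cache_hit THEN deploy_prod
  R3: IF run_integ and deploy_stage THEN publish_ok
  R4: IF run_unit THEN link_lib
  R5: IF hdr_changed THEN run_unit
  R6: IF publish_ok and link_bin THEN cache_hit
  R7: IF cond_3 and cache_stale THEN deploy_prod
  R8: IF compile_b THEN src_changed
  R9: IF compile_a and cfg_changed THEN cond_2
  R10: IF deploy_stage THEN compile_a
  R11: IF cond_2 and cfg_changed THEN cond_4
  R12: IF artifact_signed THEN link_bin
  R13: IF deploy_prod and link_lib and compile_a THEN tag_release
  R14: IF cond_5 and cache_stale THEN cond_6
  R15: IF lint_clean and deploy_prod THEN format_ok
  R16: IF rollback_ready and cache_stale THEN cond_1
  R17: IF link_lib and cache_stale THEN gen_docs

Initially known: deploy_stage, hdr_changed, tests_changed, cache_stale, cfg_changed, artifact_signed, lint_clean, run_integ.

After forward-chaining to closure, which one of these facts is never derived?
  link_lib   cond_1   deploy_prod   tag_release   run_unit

Round 1 — R3, R5, R10, R12, derive publish_ok, run_unit, compile_a, link_bin.
Round 2 — R4, R6, R9, derive link_lib, cache_hit, cond_2.
Round 3 — R2, R11, R17, derive deploy_prod, cond_4, gen_docs.
Round 4 — R13, R15, derive tag_release, format_ok.
Derived: link_lib (round 2), run_unit (round 1), deploy_prod (round 3), tag_release (round 4). cond_1 never appears in any round.

cond_1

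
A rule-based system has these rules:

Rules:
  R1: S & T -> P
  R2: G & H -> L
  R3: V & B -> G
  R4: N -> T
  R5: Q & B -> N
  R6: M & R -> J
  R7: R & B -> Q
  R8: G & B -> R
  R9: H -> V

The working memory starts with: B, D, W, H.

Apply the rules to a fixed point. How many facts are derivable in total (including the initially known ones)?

11

Round 1 — R9, derive V.
Round 2 — R3, derive G.
Round 3 — R2, R8, derive L, R.
Round 4 — R7, derive Q.
Round 5 — R5, derive N.
Round 6 — R4, derive T.
Closure: {B, D, G, H, L, N, Q, R, T, V, W} — 11 facts.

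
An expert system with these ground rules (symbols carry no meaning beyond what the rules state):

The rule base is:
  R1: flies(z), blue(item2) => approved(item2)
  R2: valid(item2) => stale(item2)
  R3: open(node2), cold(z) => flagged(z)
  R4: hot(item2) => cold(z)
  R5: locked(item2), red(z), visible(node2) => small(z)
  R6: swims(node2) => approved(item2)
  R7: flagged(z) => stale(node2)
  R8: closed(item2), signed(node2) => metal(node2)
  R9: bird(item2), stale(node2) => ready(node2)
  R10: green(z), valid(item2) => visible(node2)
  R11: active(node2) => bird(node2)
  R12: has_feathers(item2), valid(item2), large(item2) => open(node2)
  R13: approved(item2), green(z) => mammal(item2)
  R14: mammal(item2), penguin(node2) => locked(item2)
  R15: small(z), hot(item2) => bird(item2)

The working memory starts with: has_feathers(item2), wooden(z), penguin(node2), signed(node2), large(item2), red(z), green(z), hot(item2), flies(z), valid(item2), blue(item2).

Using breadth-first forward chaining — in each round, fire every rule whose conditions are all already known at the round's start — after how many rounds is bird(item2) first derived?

Round 1 fires R1, R2, R4, R10, R12, giving approved(item2), stale(item2), cold(z), visible(node2), open(node2).
Round 2 fires R3, R13, giving flagged(z), mammal(item2).
Round 3 fires R7, R14, giving stale(node2), locked(item2).
Round 4 fires R5, giving small(z).
Round 5 fires R15, giving bird(item2).
bird(item2) first appears in round 5.

5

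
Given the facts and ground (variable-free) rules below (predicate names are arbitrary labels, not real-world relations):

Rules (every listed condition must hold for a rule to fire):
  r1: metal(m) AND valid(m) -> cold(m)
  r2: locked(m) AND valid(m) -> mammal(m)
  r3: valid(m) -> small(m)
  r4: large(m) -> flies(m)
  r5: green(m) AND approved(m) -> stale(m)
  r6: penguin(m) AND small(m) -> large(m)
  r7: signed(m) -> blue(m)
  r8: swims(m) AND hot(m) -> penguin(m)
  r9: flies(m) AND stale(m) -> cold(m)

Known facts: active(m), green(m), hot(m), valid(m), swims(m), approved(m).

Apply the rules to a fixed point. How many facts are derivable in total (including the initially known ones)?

Round 1: r3 [valid(m) -> small(m)]; r5 [green(m) AND approved(m) -> stale(m)]; r8 [swims(m) AND hot(m) -> penguin(m)]. New: small(m), stale(m), penguin(m).
Round 2: r6 [penguin(m) AND small(m) -> large(m)]. New: large(m).
Round 3: r4 [large(m) -> flies(m)]. New: flies(m).
Round 4: r9 [flies(m) AND stale(m) -> cold(m)]. New: cold(m).
Closure: {active(m), approved(m), cold(m), flies(m), green(m), hot(m), large(m), penguin(m), small(m), stale(m), swims(m), valid(m)} — 12 facts.

12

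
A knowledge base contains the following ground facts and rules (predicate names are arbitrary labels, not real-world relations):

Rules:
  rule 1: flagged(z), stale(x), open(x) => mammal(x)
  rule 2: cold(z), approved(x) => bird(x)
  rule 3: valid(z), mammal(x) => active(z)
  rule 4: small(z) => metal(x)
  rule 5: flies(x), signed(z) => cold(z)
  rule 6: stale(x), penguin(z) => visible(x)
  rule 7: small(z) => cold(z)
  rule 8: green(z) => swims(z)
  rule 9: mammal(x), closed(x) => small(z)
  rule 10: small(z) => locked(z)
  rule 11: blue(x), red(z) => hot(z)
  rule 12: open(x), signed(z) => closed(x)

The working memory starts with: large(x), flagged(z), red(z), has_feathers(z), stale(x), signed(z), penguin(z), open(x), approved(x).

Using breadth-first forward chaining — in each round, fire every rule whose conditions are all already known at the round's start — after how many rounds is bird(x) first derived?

Round 1 fires rule 1, rule 6, rule 12, giving mammal(x), visible(x), closed(x).
Round 2 fires rule 9, giving small(z).
Round 3 fires rule 4, rule 7, rule 10, giving metal(x), cold(z), locked(z).
Round 4 fires rule 2, giving bird(x).
bird(x) first appears in round 4.

4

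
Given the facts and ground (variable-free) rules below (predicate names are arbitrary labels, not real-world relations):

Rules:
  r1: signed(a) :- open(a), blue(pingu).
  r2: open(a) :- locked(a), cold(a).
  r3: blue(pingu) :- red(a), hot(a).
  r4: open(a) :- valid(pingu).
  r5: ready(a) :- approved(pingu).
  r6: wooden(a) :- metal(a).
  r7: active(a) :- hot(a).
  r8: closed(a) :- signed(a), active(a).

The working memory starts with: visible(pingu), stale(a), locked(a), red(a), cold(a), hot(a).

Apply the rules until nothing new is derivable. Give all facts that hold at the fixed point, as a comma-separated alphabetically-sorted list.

active(a), blue(pingu), closed(a), cold(a), hot(a), locked(a), open(a), red(a), signed(a), stale(a), visible(pingu)

Round 1 fires r2, r3, r7, giving open(a), blue(pingu), active(a).
Round 2 fires r1, giving signed(a).
Round 3 fires r8, giving closed(a).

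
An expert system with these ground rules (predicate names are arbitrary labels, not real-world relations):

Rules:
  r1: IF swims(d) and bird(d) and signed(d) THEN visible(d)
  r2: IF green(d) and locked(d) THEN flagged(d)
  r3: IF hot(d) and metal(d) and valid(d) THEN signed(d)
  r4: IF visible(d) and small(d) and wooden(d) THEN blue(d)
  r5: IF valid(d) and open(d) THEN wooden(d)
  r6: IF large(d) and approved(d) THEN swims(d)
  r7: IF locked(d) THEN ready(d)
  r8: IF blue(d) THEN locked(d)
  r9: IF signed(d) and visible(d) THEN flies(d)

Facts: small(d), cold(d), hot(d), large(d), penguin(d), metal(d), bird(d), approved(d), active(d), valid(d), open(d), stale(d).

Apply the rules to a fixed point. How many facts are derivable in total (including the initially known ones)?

Round 1 — r3, r5, r6, derive signed(d), wooden(d), swims(d).
Round 2 — r1, derive visible(d).
Round 3 — r4, r9, derive blue(d), flies(d).
Round 4 — r8, derive locked(d).
Round 5 — r7, derive ready(d).
Closure: {active(d), approved(d), bird(d), blue(d), cold(d), flies(d), hot(d), large(d), locked(d), metal(d), open(d), penguin(d), ready(d), signed(d), small(d), stale(d), swims(d), valid(d), visible(d), wooden(d)} — 20 facts.

20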